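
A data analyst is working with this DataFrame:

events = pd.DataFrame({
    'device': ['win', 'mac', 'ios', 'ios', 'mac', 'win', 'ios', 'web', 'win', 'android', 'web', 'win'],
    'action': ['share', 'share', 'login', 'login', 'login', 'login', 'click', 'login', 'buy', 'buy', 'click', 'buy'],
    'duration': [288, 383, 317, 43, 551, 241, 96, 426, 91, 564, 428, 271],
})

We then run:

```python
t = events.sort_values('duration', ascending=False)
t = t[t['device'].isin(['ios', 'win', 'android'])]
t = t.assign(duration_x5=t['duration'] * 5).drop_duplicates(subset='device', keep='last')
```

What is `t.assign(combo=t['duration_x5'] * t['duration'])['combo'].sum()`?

sort by duration descending:
     device action  duration
9   android    buy       564
4       mac  login       551
10      web  click       428
7       web  login       426
1       mac  share       383
2       ios  login       317
0       win  share       288
11      win    buy       271
5       win  login       241
6       ios  click        96
8       win    buy        91
3       ios  login        43
filter rows where device in ['ios', 'win', 'android']:
     device action  duration
9   android    buy       564
2       ios  login       317
0       win  share       288
11      win    buy       271
5       win  login       241
6       ios  click        96
8       win    buy        91
3       ios  login        43
add column duration_x5 = t['duration'] * 5:
     device action  duration  duration_x5
9   android    buy       564         2820
2       ios  login       317         1585
0       win  share       288         1440
11      win    buy       271         1355
5       win  login       241         1205
6       ios  click        96          480
8       win    buy        91          455
3       ios  login        43          215
drop duplicate device (keep=last):
    device action  duration  duration_x5
9  android    buy       564         2820
8      win    buy        91          455
3      ios  login        43          215
add column combo = t['duration_x5'] * t['duration']:
    device action  duration  duration_x5    combo
9  android    buy       564         2820  1590480
8      win    buy        91          455    41405
3      ios  login        43          215     9245

1641130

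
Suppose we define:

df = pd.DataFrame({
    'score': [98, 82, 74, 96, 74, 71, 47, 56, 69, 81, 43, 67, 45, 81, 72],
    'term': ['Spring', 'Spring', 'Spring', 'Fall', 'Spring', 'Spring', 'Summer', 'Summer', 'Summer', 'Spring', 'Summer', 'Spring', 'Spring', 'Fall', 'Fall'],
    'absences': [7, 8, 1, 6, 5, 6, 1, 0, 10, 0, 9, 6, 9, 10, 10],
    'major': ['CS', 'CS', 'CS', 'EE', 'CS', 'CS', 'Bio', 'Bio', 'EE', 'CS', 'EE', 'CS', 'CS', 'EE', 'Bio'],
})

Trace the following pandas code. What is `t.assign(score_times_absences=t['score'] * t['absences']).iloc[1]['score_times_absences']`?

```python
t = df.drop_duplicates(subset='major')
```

576

drop duplicate major (keep=first):
   score    term  absences major
0     98  Spring         7    CS
3     96    Fall         6    EE
6     47  Summer         1   Bio
add column score_times_absences = t['score'] * t['absences']:
   score    term  absences major  score_times_absences
0     98  Spring         7    CS                   686
3     96    Fall         6    EE                   576
6     47  Summer         1   Bio                    47
Taking the value at position 1, column 'score_times_absences' gives 576.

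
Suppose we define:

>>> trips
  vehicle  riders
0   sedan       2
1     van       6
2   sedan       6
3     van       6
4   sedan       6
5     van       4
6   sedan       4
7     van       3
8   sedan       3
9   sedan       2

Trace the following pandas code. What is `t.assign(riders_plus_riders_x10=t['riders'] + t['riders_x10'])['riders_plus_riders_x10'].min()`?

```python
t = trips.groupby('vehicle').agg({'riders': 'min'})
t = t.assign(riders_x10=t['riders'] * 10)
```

22

group by vehicle, min of riders:
         riders
vehicle        
sedan         2
van           3
add column riders_x10 = t['riders'] * 10:
         riders  riders_x10
vehicle                    
sedan         2          20
van           3          30
add column riders_plus_riders_x10 = t['riders'] + t['riders_x10']:
         riders  riders_x10  riders_plus_riders_x10
vehicle                                            
sedan         2          20                      22
van           3          30                      33
Finally, min of column 'riders_plus_riders_x10' = 22.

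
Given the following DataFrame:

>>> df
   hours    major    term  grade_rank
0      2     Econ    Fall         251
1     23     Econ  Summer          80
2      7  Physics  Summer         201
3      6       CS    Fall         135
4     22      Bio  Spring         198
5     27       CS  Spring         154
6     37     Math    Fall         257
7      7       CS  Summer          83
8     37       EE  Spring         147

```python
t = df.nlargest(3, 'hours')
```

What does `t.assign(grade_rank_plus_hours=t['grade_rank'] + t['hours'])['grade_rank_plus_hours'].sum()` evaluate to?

659

take 3 rows with largest hours:
   hours major    term  grade_rank
6     37  Math    Fall         257
8     37    EE  Spring         147
5     27    CS  Spring         154
add column grade_rank_plus_hours = t['grade_rank'] + t['hours']:
   hours major    term  grade_rank  grade_rank_plus_hours
6     37  Math    Fall         257                    294
8     37    EE  Spring         147                    184
5     27    CS  Spring         154                    181
Then the sum of column 'grade_rank_plus_hours': 659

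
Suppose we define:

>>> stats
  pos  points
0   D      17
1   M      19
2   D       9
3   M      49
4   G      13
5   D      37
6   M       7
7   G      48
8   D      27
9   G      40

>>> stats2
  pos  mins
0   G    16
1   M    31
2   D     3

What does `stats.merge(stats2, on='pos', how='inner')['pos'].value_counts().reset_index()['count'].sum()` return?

10

merge on 'pos' (how='inner') → 10 rows:
  pos  points  mins
0   D      17     3
1   M      19    31
2   D       9     3
3   M      49    31
4   G      13    16
5   D      37     3
6   M       7    31
7   G      48    16
8   D      27     3
9   G      40    16
value_counts of pos:
pos
D    4
M    3
G    3
Name: count, dtype: int64
reset_index():
  pos  count
0   D      4
1   M      3
2   G      3
Hence 10.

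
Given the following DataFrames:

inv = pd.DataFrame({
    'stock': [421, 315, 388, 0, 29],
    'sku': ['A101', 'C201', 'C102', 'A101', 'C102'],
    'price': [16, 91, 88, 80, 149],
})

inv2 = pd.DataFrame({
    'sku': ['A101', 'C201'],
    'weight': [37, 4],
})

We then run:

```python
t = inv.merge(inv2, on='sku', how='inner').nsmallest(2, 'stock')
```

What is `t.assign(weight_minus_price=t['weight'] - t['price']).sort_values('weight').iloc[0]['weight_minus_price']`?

-87

merge on 'sku' (how='inner') → 3 rows:
   stock   sku  price  weight
0    421  A101     16      37
1    315  C201     91       4
2      0  A101     80      37
take 2 rows with smallest stock:
   stock   sku  price  weight
2      0  A101     80      37
1    315  C201     91       4
add column weight_minus_price = t['weight'] - t['price']:
   stock   sku  price  weight  weight_minus_price
2      0  A101     80      37                 -43
1    315  C201     91       4                 -87
sort by weight:
   stock   sku  price  weight  weight_minus_price
1    315  C201     91       4                 -87
2      0  A101     80      37                 -43
Taking the value at position 0, column 'weight_minus_price' gives -87.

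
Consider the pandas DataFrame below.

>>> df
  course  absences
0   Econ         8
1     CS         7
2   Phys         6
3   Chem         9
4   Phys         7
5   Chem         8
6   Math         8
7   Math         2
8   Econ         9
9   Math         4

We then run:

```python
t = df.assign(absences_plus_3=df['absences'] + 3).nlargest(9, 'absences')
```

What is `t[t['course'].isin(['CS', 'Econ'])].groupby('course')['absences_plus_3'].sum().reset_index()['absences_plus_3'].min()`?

10

add column absences_plus_3 = df['absences'] + 3:
  course  absences  absences_plus_3
0   Econ         8               11
1     CS         7               10
2   Phys         6                9
3   Chem         9               12
4   Phys         7               10
5   Chem         8               11
6   Math         8               11
7   Math         2                5
8   Econ         9               12
9   Math         4                7
take 9 rows with largest absences:
  course  absences  absences_plus_3
3   Chem         9               12
8   Econ         9               12
0   Econ         8               11
5   Chem         8               11
6   Math         8               11
1     CS         7               10
4   Phys         7               10
2   Phys         6                9
9   Math         4                7
filter rows where course in ['CS', 'Econ']:
  course  absences  absences_plus_3
8   Econ         9               12
0   Econ         8               11
1     CS         7               10
group by course, sum of absences_plus_3:
course
CS      10
Econ    23
Name: absences_plus_3, dtype: int64
reset_index():
  course  absences_plus_3
0     CS               10
1   Econ               23
So min() = 10.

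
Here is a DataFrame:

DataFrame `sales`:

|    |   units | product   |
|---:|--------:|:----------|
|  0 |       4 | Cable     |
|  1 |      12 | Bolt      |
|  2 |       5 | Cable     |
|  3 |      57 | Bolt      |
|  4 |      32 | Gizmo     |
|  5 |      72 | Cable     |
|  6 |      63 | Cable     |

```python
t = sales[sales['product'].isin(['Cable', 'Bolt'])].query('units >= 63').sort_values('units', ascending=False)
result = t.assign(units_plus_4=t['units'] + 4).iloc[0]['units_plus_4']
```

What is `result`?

76

filter rows where product in ['Cable', 'Bolt']:
   units product
0      4   Cable
1     12    Bolt
2      5   Cable
3     57    Bolt
5     72   Cable
6     63   Cable
filter rows where units >= 63:
   units product
5     72   Cable
6     63   Cable
sort by units descending:
   units product
5     72   Cable
6     63   Cable
add column units_plus_4 = t['units'] + 4:
   units product  units_plus_4
5     72   Cable            76
6     63   Cable            67
The value at position 0, column 'units_plus_4' is 76.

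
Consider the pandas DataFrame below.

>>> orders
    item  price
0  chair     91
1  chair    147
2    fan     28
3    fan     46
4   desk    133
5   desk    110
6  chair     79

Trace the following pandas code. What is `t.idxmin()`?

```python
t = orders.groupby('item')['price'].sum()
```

group by item, sum of price:
item
chair    317
desk     243
fan       74
Name: price, dtype: int64

fan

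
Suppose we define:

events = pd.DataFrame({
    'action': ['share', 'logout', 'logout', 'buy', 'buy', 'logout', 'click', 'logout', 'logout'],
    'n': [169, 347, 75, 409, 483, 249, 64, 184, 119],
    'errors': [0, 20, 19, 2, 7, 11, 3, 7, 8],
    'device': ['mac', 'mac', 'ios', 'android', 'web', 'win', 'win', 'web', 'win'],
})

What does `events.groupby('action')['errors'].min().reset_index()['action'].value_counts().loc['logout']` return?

group by action, min of errors:
action
buy       2
click     3
logout    7
share     0
Name: errors, dtype: int64
reset_index():
   action  errors
0     buy       2
1   click       3
2  logout       7
3   share       0
value_counts of action:
action
buy       1
click     1
logout    1
share     1
Name: count, dtype: int64
Then the value at index 'logout': 1

1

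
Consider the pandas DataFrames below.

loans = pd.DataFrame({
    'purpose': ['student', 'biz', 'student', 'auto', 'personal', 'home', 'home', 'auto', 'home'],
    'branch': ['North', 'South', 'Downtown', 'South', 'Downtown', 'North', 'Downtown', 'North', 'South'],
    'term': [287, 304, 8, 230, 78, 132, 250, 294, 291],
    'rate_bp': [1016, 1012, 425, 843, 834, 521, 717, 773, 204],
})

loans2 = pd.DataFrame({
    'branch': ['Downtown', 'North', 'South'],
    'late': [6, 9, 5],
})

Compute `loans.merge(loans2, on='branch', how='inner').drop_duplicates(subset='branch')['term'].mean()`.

199.666666667

merge on 'branch' (how='inner') → 9 rows:
    purpose    branch  term  rate_bp  late
0   student     North   287     1016     9
1       biz     South   304     1012     5
2   student  Downtown     8      425     6
3      auto     South   230      843     5
4  personal  Downtown    78      834     6
5      home     North   132      521     9
6      home  Downtown   250      717     6
7      auto     North   294      773     9
8      home     South   291      204     5
drop duplicate branch (keep=first):
   purpose    branch  term  rate_bp  late
0  student     North   287     1016     9
1      biz     South   304     1012     5
2  student  Downtown     8      425     6
Reading off the mean of column 'term', we get 199.666666667.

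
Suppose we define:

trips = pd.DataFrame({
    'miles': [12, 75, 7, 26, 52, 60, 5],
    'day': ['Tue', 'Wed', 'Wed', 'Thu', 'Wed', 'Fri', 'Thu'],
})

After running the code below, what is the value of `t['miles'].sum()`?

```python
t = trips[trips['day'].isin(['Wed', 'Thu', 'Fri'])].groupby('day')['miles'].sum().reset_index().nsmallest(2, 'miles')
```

91

filter rows where day in ['Wed', 'Thu', 'Fri']:
   miles  day
1     75  Wed
2      7  Wed
3     26  Thu
4     52  Wed
5     60  Fri
6      5  Thu
group by day, sum of miles:
day
Fri     60
Thu     31
Wed    134
Name: miles, dtype: int64
reset_index():
   day  miles
0  Fri     60
1  Thu     31
2  Wed    134
take 2 rows with smallest miles:
   day  miles
1  Thu     31
0  Fri     60
Reading off the sum of column 'miles', we get 91.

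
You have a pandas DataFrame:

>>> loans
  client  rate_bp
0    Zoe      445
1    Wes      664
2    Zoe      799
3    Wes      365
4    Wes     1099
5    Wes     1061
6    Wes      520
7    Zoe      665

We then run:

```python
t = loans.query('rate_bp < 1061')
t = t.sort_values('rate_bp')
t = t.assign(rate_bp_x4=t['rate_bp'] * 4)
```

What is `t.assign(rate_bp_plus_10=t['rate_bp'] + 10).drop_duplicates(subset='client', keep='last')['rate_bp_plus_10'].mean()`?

741.5

filter rows where rate_bp < 1061:
  client  rate_bp
0    Zoe      445
1    Wes      664
2    Zoe      799
3    Wes      365
6    Wes      520
7    Zoe      665
sort by rate_bp:
  client  rate_bp
3    Wes      365
0    Zoe      445
6    Wes      520
1    Wes      664
7    Zoe      665
2    Zoe      799
add column rate_bp_x4 = t['rate_bp'] * 4:
  client  rate_bp  rate_bp_x4
3    Wes      365        1460
0    Zoe      445        1780
6    Wes      520        2080
1    Wes      664        2656
7    Zoe      665        2660
2    Zoe      799        3196
add column rate_bp_plus_10 = t['rate_bp'] + 10:
  client  rate_bp  rate_bp_x4  rate_bp_plus_10
3    Wes      365        1460              375
0    Zoe      445        1780              455
6    Wes      520        2080              530
1    Wes      664        2656              674
7    Zoe      665        2660              675
2    Zoe      799        3196              809
drop duplicate client (keep=last):
  client  rate_bp  rate_bp_x4  rate_bp_plus_10
1    Wes      664        2656              674
2    Zoe      799        3196              809
So mean() = 741.5.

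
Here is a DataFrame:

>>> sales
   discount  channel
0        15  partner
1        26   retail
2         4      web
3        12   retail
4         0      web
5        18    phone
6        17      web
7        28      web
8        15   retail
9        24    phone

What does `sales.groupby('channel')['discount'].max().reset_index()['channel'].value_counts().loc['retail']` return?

group by channel, max of discount:
channel
partner    15
phone      24
retail     26
web        28
Name: discount, dtype: int64
reset_index():
   channel  discount
0  partner        15
1    phone        24
2   retail        26
3      web        28
value_counts of channel:
channel
partner    1
phone      1
retail     1
web        1
Name: count, dtype: int64
Finally, value at index 'retail' = 1.

1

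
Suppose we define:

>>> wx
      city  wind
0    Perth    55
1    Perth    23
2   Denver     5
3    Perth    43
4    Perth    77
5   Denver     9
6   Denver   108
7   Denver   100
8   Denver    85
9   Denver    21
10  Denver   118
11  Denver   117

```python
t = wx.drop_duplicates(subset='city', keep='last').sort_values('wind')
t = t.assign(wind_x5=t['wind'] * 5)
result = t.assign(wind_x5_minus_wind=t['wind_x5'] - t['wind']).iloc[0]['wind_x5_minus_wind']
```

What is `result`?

308

drop duplicate city (keep=last):
      city  wind
4    Perth    77
11  Denver   117
sort by wind:
      city  wind
4    Perth    77
11  Denver   117
add column wind_x5 = t['wind'] * 5:
      city  wind  wind_x5
4    Perth    77      385
11  Denver   117      585
add column wind_x5_minus_wind = t['wind_x5'] - t['wind']:
      city  wind  wind_x5  wind_x5_minus_wind
4    Perth    77      385                 308
11  Denver   117      585                 468
Taking the value at position 0, column 'wind_x5_minus_wind' gives 308.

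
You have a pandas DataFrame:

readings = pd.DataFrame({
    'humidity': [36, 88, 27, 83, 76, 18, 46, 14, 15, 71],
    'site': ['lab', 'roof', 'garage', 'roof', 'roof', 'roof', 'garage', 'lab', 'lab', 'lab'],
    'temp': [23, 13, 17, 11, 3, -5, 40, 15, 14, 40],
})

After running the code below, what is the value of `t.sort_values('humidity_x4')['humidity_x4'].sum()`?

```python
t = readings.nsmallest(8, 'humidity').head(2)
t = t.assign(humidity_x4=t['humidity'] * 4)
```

116

take 8 rows with smallest humidity:
   humidity    site  temp
7        14     lab    15
8        15     lab    14
5        18    roof    -5
2        27  garage    17
0        36     lab    23
6        46  garage    40
9        71     lab    40
4        76    roof     3
take first 2 rows:
   humidity site  temp
7        14  lab    15
8        15  lab    14
add column humidity_x4 = t['humidity'] * 4:
   humidity site  temp  humidity_x4
7        14  lab    15           56
8        15  lab    14           60
sort by humidity_x4:
   humidity site  temp  humidity_x4
7        14  lab    15           56
8        15  lab    14           60
So sum() = 116.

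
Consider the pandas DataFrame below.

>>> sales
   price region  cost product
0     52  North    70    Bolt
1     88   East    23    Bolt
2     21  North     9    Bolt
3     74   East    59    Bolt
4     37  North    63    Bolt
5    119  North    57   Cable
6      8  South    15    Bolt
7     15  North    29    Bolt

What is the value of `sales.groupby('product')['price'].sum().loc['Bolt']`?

group by product, sum of price:
product
Bolt     295
Cable    119
Name: price, dtype: int64
So loc['Bolt'] = 295.

295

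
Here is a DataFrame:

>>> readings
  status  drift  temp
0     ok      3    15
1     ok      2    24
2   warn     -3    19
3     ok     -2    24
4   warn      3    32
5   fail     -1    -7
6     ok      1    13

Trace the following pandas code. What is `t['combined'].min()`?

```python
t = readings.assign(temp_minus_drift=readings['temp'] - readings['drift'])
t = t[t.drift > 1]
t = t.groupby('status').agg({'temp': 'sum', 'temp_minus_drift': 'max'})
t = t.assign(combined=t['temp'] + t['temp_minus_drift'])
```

61

add column temp_minus_drift = readings['temp'] - readings['drift']:
  status  drift  temp  temp_minus_drift
0     ok      3    15                12
1     ok      2    24                22
2   warn     -3    19                22
3     ok     -2    24                26
4   warn      3    32                29
5   fail     -1    -7                -6
6     ok      1    13                12
filter rows where drift > 1:
  status  drift  temp  temp_minus_drift
0     ok      3    15                12
1     ok      2    24                22
4   warn      3    32                29
group by status: sum(temp), max(temp_minus_drift):
        temp  temp_minus_drift
status                        
ok        39                22
warn      32                29
add column combined = t['temp'] + t['temp_minus_drift']:
        temp  temp_minus_drift  combined
status                                  
ok        39                22        61
warn      32                29        61
Finally, min of column 'combined' = 61.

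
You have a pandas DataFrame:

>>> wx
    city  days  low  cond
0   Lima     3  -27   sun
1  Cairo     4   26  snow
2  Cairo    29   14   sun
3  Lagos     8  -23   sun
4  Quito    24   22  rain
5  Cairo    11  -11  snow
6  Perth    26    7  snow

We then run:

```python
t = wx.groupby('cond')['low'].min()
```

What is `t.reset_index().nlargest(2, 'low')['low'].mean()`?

group by cond, min of low:
cond
rain    22
snow   -11
sun    -27
Name: low, dtype: int64
reset_index():
   cond  low
0  rain   22
1  snow  -11
2   sun  -27
take 2 rows with largest low:
   cond  low
0  rain   22
1  snow  -11
Taking the mean of column 'low' gives 5.5.

5.5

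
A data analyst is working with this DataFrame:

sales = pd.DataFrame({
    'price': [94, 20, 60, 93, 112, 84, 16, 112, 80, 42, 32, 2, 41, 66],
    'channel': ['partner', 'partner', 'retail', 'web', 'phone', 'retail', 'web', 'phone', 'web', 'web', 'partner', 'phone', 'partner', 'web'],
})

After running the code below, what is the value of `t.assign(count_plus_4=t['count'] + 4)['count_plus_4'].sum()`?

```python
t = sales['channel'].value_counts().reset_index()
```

30

value_counts of channel:
channel
web        5
partner    4
phone      3
retail     2
Name: count, dtype: int64
reset_index():
   channel  count
0      web      5
1  partner      4
2    phone      3
3   retail      2
add column count_plus_4 = t['count'] + 4:
   channel  count  count_plus_4
0      web      5             9
1  partner      4             8
2    phone      3             7
3   retail      2             6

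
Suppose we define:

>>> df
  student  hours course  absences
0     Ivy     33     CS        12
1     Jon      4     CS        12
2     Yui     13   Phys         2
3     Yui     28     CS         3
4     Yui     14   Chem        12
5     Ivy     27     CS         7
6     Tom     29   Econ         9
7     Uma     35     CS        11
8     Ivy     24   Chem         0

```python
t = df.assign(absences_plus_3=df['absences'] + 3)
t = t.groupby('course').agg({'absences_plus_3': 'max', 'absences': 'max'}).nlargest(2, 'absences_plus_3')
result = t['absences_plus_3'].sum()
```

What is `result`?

add column absences_plus_3 = df['absences'] + 3:
  student  hours course  absences  absences_plus_3
0     Ivy     33     CS        12               15
1     Jon      4     CS        12               15
2     Yui     13   Phys         2                5
3     Yui     28     CS         3                6
4     Yui     14   Chem        12               15
5     Ivy     27     CS         7               10
6     Tom     29   Econ         9               12
7     Uma     35     CS        11               14
8     Ivy     24   Chem         0                3
group by course: max(absences_plus_3), max(absences):
        absences_plus_3  absences
course                           
CS                   15        12
Chem                 15        12
Econ                 12         9
Phys                  5         2
take 2 rows with largest absences_plus_3:
        absences_plus_3  absences
course                           
CS                   15        12
Chem                 15        12
Finally, sum of column 'absences_plus_3' = 30.

30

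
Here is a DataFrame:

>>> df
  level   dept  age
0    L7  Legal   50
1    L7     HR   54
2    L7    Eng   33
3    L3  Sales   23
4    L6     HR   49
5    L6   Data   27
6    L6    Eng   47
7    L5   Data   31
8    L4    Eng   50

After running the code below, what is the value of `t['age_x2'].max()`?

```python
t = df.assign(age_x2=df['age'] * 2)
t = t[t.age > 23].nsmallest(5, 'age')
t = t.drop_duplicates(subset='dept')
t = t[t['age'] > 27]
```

98

add column age_x2 = df['age'] * 2:
  level   dept  age  age_x2
0    L7  Legal   50     100
1    L7     HR   54     108
2    L7    Eng   33      66
3    L3  Sales   23      46
4    L6     HR   49      98
5    L6   Data   27      54
6    L6    Eng   47      94
7    L5   Data   31      62
8    L4    Eng   50     100
filter rows where age > 23:
  level   dept  age  age_x2
0    L7  Legal   50     100
1    L7     HR   54     108
2    L7    Eng   33      66
4    L6     HR   49      98
5    L6   Data   27      54
6    L6    Eng   47      94
7    L5   Data   31      62
8    L4    Eng   50     100
take 5 rows with smallest age:
  level  dept  age  age_x2
5    L6  Data   27      54
7    L5  Data   31      62
2    L7   Eng   33      66
6    L6   Eng   47      94
4    L6    HR   49      98
drop duplicate dept (keep=first):
  level  dept  age  age_x2
5    L6  Data   27      54
2    L7   Eng   33      66
4    L6    HR   49      98
filter rows where age > 27:
  level dept  age  age_x2
2    L7  Eng   33      66
4    L6   HR   49      98
The max of column 'age_x2' is 98.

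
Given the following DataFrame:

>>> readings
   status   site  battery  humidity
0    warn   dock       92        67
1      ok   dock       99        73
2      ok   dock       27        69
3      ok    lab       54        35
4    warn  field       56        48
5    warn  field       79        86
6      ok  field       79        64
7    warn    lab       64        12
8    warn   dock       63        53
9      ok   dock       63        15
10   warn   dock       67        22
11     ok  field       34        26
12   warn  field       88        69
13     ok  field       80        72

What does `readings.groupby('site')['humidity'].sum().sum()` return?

711

group by site, sum of humidity:
site
dock     299
field    365
lab       47
Name: humidity, dtype: int64
Reading off the sum of the resulting series, we get 711.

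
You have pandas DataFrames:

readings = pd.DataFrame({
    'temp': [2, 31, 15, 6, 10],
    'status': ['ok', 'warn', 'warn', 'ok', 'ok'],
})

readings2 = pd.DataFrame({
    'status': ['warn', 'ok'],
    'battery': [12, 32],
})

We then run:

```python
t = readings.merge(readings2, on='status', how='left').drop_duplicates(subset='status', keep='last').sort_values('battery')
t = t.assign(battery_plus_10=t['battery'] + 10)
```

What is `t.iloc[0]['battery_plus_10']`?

22

merge on 'status' (how='left') → 5 rows:
   temp status  battery
0     2     ok       32
1    31   warn       12
2    15   warn       12
3     6     ok       32
4    10     ok       32
drop duplicate status (keep=last):
   temp status  battery
2    15   warn       12
4    10     ok       32
sort by battery:
   temp status  battery
2    15   warn       12
4    10     ok       32
add column battery_plus_10 = t['battery'] + 10:
   temp status  battery  battery_plus_10
2    15   warn       12               22
4    10     ok       32               42
value at position 0, column 'battery_plus_10' → 22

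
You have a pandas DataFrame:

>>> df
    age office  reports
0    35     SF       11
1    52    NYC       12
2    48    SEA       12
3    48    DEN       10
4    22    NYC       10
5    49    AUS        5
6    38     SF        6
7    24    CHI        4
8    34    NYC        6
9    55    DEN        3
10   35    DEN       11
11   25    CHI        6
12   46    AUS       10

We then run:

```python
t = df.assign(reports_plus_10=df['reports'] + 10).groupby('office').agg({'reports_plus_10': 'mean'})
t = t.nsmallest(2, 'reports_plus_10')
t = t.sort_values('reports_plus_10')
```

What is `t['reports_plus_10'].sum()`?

32.5

add column reports_plus_10 = df['reports'] + 10:
    age office  reports  reports_plus_10
0    35     SF       11               21
1    52    NYC       12               22
2    48    SEA       12               22
3    48    DEN       10               20
4    22    NYC       10               20
5    49    AUS        5               15
6    38     SF        6               16
7    24    CHI        4               14
8    34    NYC        6               16
9    55    DEN        3               13
10   35    DEN       11               21
11   25    CHI        6               16
12   46    AUS       10               20
group by office, mean of reports_plus_10:
        reports_plus_10
office                 
AUS           17.500000
CHI           15.000000
DEN           18.000000
NYC           19.333333
SEA           22.000000
SF            18.500000
take 2 rows with smallest reports_plus_10:
        reports_plus_10
office                 
CHI                15.0
AUS                17.5
sort by reports_plus_10:
        reports_plus_10
office                 
CHI                15.0
AUS                17.5
The sum of column 'reports_plus_10' is 32.5.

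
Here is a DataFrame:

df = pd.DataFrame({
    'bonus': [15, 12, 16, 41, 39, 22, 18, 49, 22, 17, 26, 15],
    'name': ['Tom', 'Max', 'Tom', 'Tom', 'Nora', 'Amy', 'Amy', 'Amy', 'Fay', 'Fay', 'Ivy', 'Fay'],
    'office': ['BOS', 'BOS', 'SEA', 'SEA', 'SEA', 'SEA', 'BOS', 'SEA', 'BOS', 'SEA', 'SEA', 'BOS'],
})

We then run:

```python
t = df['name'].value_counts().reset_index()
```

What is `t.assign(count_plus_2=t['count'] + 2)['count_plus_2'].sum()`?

24

value_counts of name:
name
Tom     3
Amy     3
Fay     3
Max     1
Nora    1
Ivy     1
Name: count, dtype: int64
reset_index():
   name  count
0   Tom      3
1   Amy      3
2   Fay      3
3   Max      1
4  Nora      1
5   Ivy      1
add column count_plus_2 = t['count'] + 2:
   name  count  count_plus_2
0   Tom      3             5
1   Amy      3             5
2   Fay      3             5
3   Max      1             3
4  Nora      1             3
5   Ivy      1             3
sum of column 'count_plus_2' → 24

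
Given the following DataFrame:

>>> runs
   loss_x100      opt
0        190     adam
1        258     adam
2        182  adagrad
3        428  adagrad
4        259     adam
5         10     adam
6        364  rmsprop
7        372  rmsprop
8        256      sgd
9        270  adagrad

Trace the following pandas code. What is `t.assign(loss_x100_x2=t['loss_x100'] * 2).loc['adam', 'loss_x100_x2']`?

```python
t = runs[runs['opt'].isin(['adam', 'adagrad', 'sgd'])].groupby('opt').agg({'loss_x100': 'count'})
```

8

filter rows where opt in ['adam', 'adagrad', 'sgd']:
   loss_x100      opt
0        190     adam
1        258     adam
2        182  adagrad
3        428  adagrad
4        259     adam
5         10     adam
8        256      sgd
9        270  adagrad
group by opt, count of loss_x100:
         loss_x100
opt               
adagrad          3
adam             4
sgd              1
add column loss_x100_x2 = t['loss_x100'] * 2:
         loss_x100  loss_x100_x2
opt                             
adagrad          3             6
adam             4             8
sgd              1             2
Then the value at row 'adam', column 'loss_x100_x2': 8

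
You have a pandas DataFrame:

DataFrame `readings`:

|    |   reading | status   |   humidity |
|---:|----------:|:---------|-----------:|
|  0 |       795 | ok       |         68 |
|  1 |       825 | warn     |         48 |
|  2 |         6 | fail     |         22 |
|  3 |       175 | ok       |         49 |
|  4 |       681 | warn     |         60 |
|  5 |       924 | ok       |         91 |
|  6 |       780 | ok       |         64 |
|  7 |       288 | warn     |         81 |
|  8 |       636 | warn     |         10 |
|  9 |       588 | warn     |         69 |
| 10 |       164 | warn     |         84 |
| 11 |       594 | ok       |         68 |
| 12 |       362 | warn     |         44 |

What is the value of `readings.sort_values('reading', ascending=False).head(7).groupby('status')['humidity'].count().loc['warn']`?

sort by reading descending:
    reading status  humidity
5       924     ok        91
1       825   warn        48
0       795     ok        68
6       780     ok        64
4       681   warn        60
8       636   warn        10
11      594     ok        68
9       588   warn        69
12      362   warn        44
7       288   warn        81
3       175     ok        49
10      164   warn        84
2         6   fail        22
take first 7 rows:
    reading status  humidity
5       924     ok        91
1       825   warn        48
0       795     ok        68
6       780     ok        64
4       681   warn        60
8       636   warn        10
11      594     ok        68
group by status, count of humidity:
status
ok      4
warn    3
Name: humidity, dtype: int64

3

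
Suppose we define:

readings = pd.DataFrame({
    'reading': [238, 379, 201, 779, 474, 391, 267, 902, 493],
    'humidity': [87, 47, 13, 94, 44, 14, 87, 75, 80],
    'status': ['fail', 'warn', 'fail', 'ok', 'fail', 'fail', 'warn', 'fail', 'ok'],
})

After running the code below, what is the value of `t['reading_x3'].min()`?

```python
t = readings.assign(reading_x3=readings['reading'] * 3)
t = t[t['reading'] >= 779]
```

add column reading_x3 = readings['reading'] * 3:
   reading  humidity status  reading_x3
0      238        87   fail         714
1      379        47   warn        1137
2      201        13   fail         603
3      779        94     ok        2337
4      474        44   fail        1422
5      391        14   fail        1173
6      267        87   warn         801
7      902        75   fail        2706
8      493        80     ok        1479
filter rows where reading >= 779:
   reading  humidity status  reading_x3
3      779        94     ok        2337
7      902        75   fail        2706
Finally, min of column 'reading_x3' = 2337.

2337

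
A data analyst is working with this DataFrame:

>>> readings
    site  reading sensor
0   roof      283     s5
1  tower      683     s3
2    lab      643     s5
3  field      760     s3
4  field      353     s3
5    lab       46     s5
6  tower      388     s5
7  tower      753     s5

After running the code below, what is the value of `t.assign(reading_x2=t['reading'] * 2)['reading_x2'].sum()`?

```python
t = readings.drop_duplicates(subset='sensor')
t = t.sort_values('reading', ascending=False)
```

drop duplicate sensor (keep=first):
    site  reading sensor
0   roof      283     s5
1  tower      683     s3
sort by reading descending:
    site  reading sensor
1  tower      683     s3
0   roof      283     s5
add column reading_x2 = t['reading'] * 2:
    site  reading sensor  reading_x2
1  tower      683     s3        1366
0   roof      283     s5         566
Finally, sum of column 'reading_x2' = 1932.

1932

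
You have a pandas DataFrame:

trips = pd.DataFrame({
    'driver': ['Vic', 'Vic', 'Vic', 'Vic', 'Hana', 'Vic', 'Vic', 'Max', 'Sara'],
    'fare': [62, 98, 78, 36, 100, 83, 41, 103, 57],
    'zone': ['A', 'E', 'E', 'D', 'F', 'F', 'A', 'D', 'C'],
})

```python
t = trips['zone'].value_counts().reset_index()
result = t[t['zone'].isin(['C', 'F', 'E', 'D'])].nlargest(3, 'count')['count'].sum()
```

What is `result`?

6

value_counts of zone:
zone
A    2
E    2
D    2
F    2
C    1
Name: count, dtype: int64
reset_index():
  zone  count
0    A      2
1    E      2
2    D      2
3    F      2
4    C      1
filter rows where zone in ['C', 'F', 'E', 'D']:
  zone  count
1    E      2
2    D      2
3    F      2
4    C      1
take 3 rows with largest count:
  zone  count
1    E      2
2    D      2
3    F      2
So sum() = 6.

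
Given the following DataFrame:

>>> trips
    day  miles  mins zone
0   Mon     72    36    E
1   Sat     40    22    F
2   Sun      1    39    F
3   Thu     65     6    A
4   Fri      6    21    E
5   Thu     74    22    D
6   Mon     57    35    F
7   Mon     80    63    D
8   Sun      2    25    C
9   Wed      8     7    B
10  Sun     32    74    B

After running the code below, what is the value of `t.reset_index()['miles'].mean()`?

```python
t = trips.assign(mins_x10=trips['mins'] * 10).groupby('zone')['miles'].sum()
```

add column mins_x10 = trips['mins'] * 10:
    day  miles  mins zone  mins_x10
0   Mon     72    36    E       360
1   Sat     40    22    F       220
2   Sun      1    39    F       390
3   Thu     65     6    A        60
4   Fri      6    21    E       210
5   Thu     74    22    D       220
6   Mon     57    35    F       350
7   Mon     80    63    D       630
8   Sun      2    25    C       250
9   Wed      8     7    B        70
10  Sun     32    74    B       740
group by zone, sum of miles:
zone
A     65
B     40
C      2
D    154
E     78
F     98
Name: miles, dtype: int64
reset_index():
  zone  miles
0    A     65
1    B     40
2    C      2
3    D    154
4    E     78
5    F     98

72.8333333333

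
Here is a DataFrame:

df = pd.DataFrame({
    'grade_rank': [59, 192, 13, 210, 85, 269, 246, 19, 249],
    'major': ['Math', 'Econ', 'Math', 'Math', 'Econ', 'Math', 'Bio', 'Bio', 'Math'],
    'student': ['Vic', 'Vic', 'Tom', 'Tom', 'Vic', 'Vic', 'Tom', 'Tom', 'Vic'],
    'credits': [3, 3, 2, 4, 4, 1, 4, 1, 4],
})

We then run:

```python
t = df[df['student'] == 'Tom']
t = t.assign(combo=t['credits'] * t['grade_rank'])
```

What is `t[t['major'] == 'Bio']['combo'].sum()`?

filter rows where student == 'Tom':
   grade_rank major student  credits
2          13  Math     Tom        2
3         210  Math     Tom        4
6         246   Bio     Tom        4
7          19   Bio     Tom        1
add column combo = t['credits'] * t['grade_rank']:
   grade_rank major student  credits  combo
2          13  Math     Tom        2     26
3         210  Math     Tom        4    840
6         246   Bio     Tom        4    984
7          19   Bio     Tom        1     19
filter rows where major == 'Bio':
   grade_rank major student  credits  combo
6         246   Bio     Tom        4    984
7          19   Bio     Tom        1     19
sum of column 'combo' → 1003

1003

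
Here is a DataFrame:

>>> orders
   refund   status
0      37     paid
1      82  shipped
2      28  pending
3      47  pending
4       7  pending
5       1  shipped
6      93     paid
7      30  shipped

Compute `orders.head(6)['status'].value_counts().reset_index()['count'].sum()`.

6

take first 6 rows:
   refund   status
0      37     paid
1      82  shipped
2      28  pending
3      47  pending
4       7  pending
5       1  shipped
value_counts of status:
status
pending    3
shipped    2
paid       1
Name: count, dtype: int64
reset_index():
    status  count
0  pending      3
1  shipped      2
2     paid      1
Then the sum of column 'count': 6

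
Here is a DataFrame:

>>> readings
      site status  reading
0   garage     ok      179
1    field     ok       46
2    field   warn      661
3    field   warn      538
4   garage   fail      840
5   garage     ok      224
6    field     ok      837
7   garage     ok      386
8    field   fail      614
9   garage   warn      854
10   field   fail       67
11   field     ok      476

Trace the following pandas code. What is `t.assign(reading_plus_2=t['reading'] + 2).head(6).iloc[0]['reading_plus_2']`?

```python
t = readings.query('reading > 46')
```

filter rows where reading > 46:
      site status  reading
0   garage     ok      179
2    field   warn      661
3    field   warn      538
4   garage   fail      840
5   garage     ok      224
6    field     ok      837
7   garage     ok      386
8    field   fail      614
9   garage   warn      854
10   field   fail       67
11   field     ok      476
add column reading_plus_2 = t['reading'] + 2:
      site status  reading  reading_plus_2
0   garage     ok      179             181
2    field   warn      661             663
3    field   warn      538             540
4   garage   fail      840             842
5   garage     ok      224             226
6    field     ok      837             839
7   garage     ok      386             388
8    field   fail      614             616
9   garage   warn      854             856
10   field   fail       67              69
11   field     ok      476             478
take first 6 rows:
     site status  reading  reading_plus_2
0  garage     ok      179             181
2   field   warn      661             663
3   field   warn      538             540
4  garage   fail      840             842
5  garage     ok      224             226
6   field     ok      837             839
value at position 0, column 'reading_plus_2' → 181

181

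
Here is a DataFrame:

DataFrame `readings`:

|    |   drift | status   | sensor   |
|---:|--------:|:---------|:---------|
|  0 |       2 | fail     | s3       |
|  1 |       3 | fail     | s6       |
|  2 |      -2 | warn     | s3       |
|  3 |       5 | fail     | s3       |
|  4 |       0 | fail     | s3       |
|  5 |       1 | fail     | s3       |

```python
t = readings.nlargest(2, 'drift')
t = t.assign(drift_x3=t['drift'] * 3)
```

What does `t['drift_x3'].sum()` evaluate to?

24

take 2 rows with largest drift:
   drift status sensor
3      5   fail     s3
1      3   fail     s6
add column drift_x3 = t['drift'] * 3:
   drift status sensor  drift_x3
3      5   fail     s3        15
1      3   fail     s6         9
sum of column 'drift_x3' → 24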